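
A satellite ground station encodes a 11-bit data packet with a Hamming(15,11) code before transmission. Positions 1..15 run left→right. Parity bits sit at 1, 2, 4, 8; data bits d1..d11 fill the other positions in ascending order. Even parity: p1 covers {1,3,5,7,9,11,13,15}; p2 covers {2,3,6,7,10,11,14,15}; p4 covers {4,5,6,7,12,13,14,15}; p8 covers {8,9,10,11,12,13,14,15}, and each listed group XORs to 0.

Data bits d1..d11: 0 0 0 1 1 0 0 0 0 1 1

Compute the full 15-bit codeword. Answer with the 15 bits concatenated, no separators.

110100111000011

Place data at non-parity positions: p1 p2 0 p4 0 0 1 p8 1 0 0 0 0 1 1
p1 (pos 1,3,5,7,9,11,13,15): XOR of data positions = 0⊕0⊕1⊕1⊕0⊕0⊕1 = 1
p2 (pos 2,3,6,7,10,11,14,15): XOR of data positions = 0⊕0⊕1⊕0⊕0⊕1⊕1 = 1
p4 (pos 4,5,6,7,12,13,14,15): XOR of data positions = 0⊕0⊕1⊕0⊕0⊕1⊕1 = 1
p8 (pos 8,9,10,11,12,13,14,15): XOR of data positions = 1⊕0⊕0⊕0⊕0⊕1⊕1 = 1
Codeword: 110100111000011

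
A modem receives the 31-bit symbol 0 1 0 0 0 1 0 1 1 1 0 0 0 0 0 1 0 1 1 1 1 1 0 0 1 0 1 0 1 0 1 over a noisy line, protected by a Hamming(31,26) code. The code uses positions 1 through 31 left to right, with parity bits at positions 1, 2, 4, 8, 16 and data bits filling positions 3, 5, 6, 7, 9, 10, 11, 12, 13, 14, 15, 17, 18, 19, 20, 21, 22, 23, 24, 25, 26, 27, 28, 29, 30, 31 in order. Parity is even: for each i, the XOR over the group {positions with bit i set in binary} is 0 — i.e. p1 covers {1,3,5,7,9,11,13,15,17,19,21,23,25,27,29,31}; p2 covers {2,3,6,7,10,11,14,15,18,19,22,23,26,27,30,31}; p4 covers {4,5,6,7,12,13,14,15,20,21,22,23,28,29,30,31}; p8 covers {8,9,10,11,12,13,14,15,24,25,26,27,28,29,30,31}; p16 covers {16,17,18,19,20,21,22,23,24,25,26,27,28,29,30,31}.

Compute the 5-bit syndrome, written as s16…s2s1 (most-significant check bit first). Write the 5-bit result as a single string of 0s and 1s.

01001

s1 (pos 1,3,5,7,9,11,13,15,17,19,21,23,25,27,29,31): 0⊕0⊕0⊕0⊕1⊕0⊕0⊕0⊕0⊕1⊕1⊕0⊕1⊕1⊕1⊕1 = 1
s2 (pos 2,3,6,7,10,11,14,15,18,19,22,23,26,27,30,31): 1⊕0⊕1⊕0⊕1⊕0⊕0⊕0⊕1⊕1⊕1⊕0⊕0⊕1⊕0⊕1 = 0
s4 (pos 4,5,6,7,12,13,14,15,20,21,22,23,28,29,30,31): 0⊕0⊕1⊕0⊕0⊕0⊕0⊕0⊕1⊕1⊕1⊕0⊕0⊕1⊕0⊕1 = 0
s8 (pos 8,9,10,11,12,13,14,15,24,25,26,27,28,29,30,31): 1⊕1⊕1⊕0⊕0⊕0⊕0⊕0⊕0⊕1⊕0⊕1⊕0⊕1⊕0⊕1 = 1
s16 (pos 16,17,18,19,20,21,22,23,24,25,26,27,28,29,30,31): 1⊕0⊕1⊕1⊕1⊕1⊕1⊕0⊕0⊕1⊕0⊕1⊕0⊕1⊕0⊕1 = 0
Syndrome s16…s1 = 01001 → error at position 9.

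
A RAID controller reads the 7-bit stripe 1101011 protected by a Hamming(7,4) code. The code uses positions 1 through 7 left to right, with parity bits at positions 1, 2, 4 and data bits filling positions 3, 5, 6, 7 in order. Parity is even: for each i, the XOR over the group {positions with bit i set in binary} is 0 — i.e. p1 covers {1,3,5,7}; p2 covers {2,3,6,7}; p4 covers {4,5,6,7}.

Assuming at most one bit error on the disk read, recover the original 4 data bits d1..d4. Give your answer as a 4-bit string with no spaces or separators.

s1 (pos 1,3,5,7): 1⊕0⊕0⊕1 = 0
s2 (pos 2,3,6,7): 1⊕0⊕1⊕1 = 1
s4 (pos 4,5,6,7): 1⊕0⊕1⊕1 = 1
Syndrome s4…s1 = 110 → error at position 6.
Flip position 6: 1101011 → 1101001
Read data bits from positions 3,5,6,7: 0001

0001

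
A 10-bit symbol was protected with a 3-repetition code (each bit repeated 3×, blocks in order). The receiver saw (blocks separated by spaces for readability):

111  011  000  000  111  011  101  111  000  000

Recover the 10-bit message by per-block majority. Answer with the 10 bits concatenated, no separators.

1100111100

Block 1 (111): 3 ones → 1
Block 2 (011): 2 ones → 1
Block 3 (000): 0 ones → 0
Block 4 (000): 0 ones → 0
Block 5 (111): 3 ones → 1
Block 6 (011): 2 ones → 1
Block 7 (101): 2 ones → 1
Block 8 (111): 3 ones → 1
Block 9 (000): 0 ones → 0
Block 10 (000): 0 ones → 0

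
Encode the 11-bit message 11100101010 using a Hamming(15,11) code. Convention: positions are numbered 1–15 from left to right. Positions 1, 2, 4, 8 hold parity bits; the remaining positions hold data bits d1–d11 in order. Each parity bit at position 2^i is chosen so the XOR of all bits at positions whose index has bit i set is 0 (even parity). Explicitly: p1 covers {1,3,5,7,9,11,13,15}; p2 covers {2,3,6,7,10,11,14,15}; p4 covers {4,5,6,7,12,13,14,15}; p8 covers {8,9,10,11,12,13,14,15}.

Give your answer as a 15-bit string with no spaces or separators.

001011010101010

Place data at non-parity positions: p1 p2 1 p4 1 1 0 p8 0 1 0 1 0 1 0
p1 (pos 1,3,5,7,9,11,13,15): XOR of data positions = 1⊕1⊕0⊕0⊕0⊕0⊕0 = 0
p2 (pos 2,3,6,7,10,11,14,15): XOR of data positions = 1⊕1⊕0⊕1⊕0⊕1⊕0 = 0
p4 (pos 4,5,6,7,12,13,14,15): XOR of data positions = 1⊕1⊕0⊕1⊕0⊕1⊕0 = 0
p8 (pos 8,9,10,11,12,13,14,15): XOR of data positions = 0⊕1⊕0⊕1⊕0⊕1⊕0 = 1
Codeword: 001011010101010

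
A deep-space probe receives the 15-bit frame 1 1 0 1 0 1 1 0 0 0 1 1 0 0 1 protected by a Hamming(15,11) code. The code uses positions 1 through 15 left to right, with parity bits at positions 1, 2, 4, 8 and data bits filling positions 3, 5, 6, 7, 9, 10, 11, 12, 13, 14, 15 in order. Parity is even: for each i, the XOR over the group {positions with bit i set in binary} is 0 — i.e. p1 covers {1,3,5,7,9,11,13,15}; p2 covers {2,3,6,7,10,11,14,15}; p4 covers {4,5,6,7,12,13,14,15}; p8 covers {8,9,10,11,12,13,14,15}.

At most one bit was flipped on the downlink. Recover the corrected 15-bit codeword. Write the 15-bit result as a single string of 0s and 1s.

110101100011011

s1 (pos 1,3,5,7,9,11,13,15): 1⊕0⊕0⊕1⊕0⊕1⊕0⊕1 = 0
s2 (pos 2,3,6,7,10,11,14,15): 1⊕0⊕1⊕1⊕0⊕1⊕0⊕1 = 1
s4 (pos 4,5,6,7,12,13,14,15): 1⊕0⊕1⊕1⊕1⊕0⊕0⊕1 = 1
s8 (pos 8,9,10,11,12,13,14,15): 0⊕0⊕0⊕1⊕1⊕0⊕0⊕1 = 1
Syndrome s8…s1 = 1110 → error at position 14.
Flip position 14: 110101100011001 → 110101100011011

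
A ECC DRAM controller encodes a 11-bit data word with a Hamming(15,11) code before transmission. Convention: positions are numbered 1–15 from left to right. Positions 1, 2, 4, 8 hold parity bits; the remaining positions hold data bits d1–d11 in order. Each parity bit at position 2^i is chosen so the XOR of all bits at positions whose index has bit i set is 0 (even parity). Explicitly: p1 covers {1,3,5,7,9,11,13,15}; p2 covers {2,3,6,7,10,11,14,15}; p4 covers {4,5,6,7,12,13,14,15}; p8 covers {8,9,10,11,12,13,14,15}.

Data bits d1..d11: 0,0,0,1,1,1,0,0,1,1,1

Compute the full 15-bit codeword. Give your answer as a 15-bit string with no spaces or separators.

Place data at non-parity positions: p1 p2 0 p4 0 0 1 p8 1 1 0 0 1 1 1
p1 (pos 1,3,5,7,9,11,13,15): XOR of data positions = 0⊕0⊕1⊕1⊕0⊕1⊕1 = 0
p2 (pos 2,3,6,7,10,11,14,15): XOR of data positions = 0⊕0⊕1⊕1⊕0⊕1⊕1 = 0
p4 (pos 4,5,6,7,12,13,14,15): XOR of data positions = 0⊕0⊕1⊕0⊕1⊕1⊕1 = 0
p8 (pos 8,9,10,11,12,13,14,15): XOR of data positions = 1⊕1⊕0⊕0⊕1⊕1⊕1 = 1
Codeword: 000000111100111

000000111100111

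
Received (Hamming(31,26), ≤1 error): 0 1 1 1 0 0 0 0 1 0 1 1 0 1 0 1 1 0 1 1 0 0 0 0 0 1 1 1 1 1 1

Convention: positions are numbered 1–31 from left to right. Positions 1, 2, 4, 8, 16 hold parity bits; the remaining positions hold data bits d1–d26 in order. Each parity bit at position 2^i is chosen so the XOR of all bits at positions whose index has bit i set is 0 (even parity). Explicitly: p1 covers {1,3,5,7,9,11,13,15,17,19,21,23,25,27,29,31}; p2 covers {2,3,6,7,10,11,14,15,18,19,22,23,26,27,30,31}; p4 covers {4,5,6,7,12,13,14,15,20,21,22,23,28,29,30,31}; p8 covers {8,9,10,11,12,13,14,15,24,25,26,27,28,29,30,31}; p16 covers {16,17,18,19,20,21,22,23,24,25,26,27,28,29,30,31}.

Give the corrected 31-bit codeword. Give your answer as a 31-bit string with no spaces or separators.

0011000010110101101100000111111

s1 (pos 1,3,5,7,9,11,13,15,17,19,21,23,25,27,29,31): 0⊕1⊕0⊕0⊕1⊕1⊕0⊕0⊕1⊕1⊕0⊕0⊕0⊕1⊕1⊕1 = 0
s2 (pos 2,3,6,7,10,11,14,15,18,19,22,23,26,27,30,31): 1⊕1⊕0⊕0⊕0⊕1⊕1⊕0⊕0⊕1⊕0⊕0⊕1⊕1⊕1⊕1 = 1
s4 (pos 4,5,6,7,12,13,14,15,20,21,22,23,28,29,30,31): 1⊕0⊕0⊕0⊕1⊕0⊕1⊕0⊕1⊕0⊕0⊕0⊕1⊕1⊕1⊕1 = 0
s8 (pos 8,9,10,11,12,13,14,15,24,25,26,27,28,29,30,31): 0⊕1⊕0⊕1⊕1⊕0⊕1⊕0⊕0⊕0⊕1⊕1⊕1⊕1⊕1⊕1 = 0
s16 (pos 16,17,18,19,20,21,22,23,24,25,26,27,28,29,30,31): 1⊕1⊕0⊕1⊕1⊕0⊕0⊕0⊕0⊕0⊕1⊕1⊕1⊕1⊕1⊕1 = 0
Syndrome s16…s1 = 00010 → error at position 2.
Flip position 2: 0111000010110101101100000111111 → 0011000010110101101100000111111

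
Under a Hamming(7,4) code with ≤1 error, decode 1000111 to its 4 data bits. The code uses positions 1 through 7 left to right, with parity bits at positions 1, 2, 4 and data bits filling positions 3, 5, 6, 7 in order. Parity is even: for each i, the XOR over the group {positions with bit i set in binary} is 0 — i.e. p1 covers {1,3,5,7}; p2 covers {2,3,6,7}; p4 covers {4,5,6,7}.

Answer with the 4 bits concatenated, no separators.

0011

s1 (pos 1,3,5,7): 1⊕0⊕1⊕1 = 1
s2 (pos 2,3,6,7): 0⊕0⊕1⊕1 = 0
s4 (pos 4,5,6,7): 0⊕1⊕1⊕1 = 1
Syndrome s4…s1 = 101 → error at position 5.
Flip position 5: 1000111 → 1000011
Read data bits from positions 3,5,6,7: 0011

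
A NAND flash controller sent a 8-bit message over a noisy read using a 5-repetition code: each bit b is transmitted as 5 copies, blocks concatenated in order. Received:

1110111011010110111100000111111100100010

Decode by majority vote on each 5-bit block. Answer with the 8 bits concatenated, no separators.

Block 1 (11101): 4 ones → 1
Block 2 (11011): 4 ones → 1
Block 3 (01011): 3 ones → 1
Block 4 (01111): 4 ones → 1
Block 5 (00000): 0 ones → 0
Block 6 (11111): 5 ones → 1
Block 7 (11001): 3 ones → 1
Block 8 (00010): 1 one → 0

11110110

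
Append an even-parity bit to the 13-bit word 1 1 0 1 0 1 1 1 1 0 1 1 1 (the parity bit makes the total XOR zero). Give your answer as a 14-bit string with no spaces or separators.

XOR of the 13 data bits: 1⊕1⊕0⊕1⊕0⊕1⊕1⊕1⊕1⊕0⊕1⊕1⊕1 = 0
Parity bit = 0 (so all 14 bits XOR to 0).

11010111101110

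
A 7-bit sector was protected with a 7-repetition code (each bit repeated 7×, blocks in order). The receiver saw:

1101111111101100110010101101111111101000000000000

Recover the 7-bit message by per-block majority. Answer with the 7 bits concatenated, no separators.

Block 1 (1101111): 6 ones → 1
Block 2 (1111011): 6 ones → 1
Block 3 (0011001): 3 ones → 0
Block 4 (0101101): 4 ones → 1
Block 5 (1111111): 7 ones → 1
Block 6 (0100000): 1 one → 0
Block 7 (0000000): 0 ones → 0

1101100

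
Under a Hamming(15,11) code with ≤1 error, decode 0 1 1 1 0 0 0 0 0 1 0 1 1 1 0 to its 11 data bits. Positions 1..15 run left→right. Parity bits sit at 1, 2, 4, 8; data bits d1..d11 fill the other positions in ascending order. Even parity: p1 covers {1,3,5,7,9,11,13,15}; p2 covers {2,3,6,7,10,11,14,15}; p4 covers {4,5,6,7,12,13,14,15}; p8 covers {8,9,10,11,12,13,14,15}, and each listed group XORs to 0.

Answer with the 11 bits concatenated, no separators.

s1 (pos 1,3,5,7,9,11,13,15): 0⊕1⊕0⊕0⊕0⊕0⊕1⊕0 = 0
s2 (pos 2,3,6,7,10,11,14,15): 1⊕1⊕0⊕0⊕1⊕0⊕1⊕0 = 0
s4 (pos 4,5,6,7,12,13,14,15): 1⊕0⊕0⊕0⊕1⊕1⊕1⊕0 = 0
s8 (pos 8,9,10,11,12,13,14,15): 0⊕0⊕1⊕0⊕1⊕1⊕1⊕0 = 0
Syndrome s8…s1 = 0000 → no error.
Read data bits from positions 3,5,6,7,9,10,11,12,13,14,15: 10000101110

10000101110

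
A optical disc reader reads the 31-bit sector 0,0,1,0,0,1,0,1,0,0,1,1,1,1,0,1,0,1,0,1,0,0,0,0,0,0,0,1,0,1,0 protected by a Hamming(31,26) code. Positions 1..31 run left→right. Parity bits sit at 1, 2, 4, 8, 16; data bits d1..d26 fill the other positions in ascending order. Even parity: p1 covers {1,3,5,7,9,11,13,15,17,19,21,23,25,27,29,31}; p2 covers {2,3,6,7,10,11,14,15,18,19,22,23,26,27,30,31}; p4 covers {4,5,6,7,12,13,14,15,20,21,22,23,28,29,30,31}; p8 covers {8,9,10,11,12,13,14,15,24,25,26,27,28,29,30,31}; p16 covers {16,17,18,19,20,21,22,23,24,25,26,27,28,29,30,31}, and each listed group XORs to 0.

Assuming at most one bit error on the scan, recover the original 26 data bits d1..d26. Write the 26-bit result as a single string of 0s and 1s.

10100011110010100000001110

s1 (pos 1,3,5,7,9,11,13,15,17,19,21,23,25,27,29,31): 0⊕1⊕0⊕0⊕0⊕1⊕1⊕0⊕0⊕0⊕0⊕0⊕0⊕0⊕0⊕0 = 1
s2 (pos 2,3,6,7,10,11,14,15,18,19,22,23,26,27,30,31): 0⊕1⊕1⊕0⊕0⊕1⊕1⊕0⊕1⊕0⊕0⊕0⊕0⊕0⊕1⊕0 = 0
s4 (pos 4,5,6,7,12,13,14,15,20,21,22,23,28,29,30,31): 0⊕0⊕1⊕0⊕1⊕1⊕1⊕0⊕1⊕0⊕0⊕0⊕1⊕0⊕1⊕0 = 1
s8 (pos 8,9,10,11,12,13,14,15,24,25,26,27,28,29,30,31): 1⊕0⊕0⊕1⊕1⊕1⊕1⊕0⊕0⊕0⊕0⊕0⊕1⊕0⊕1⊕0 = 1
s16 (pos 16,17,18,19,20,21,22,23,24,25,26,27,28,29,30,31): 1⊕0⊕1⊕0⊕1⊕0⊕0⊕0⊕0⊕0⊕0⊕0⊕1⊕0⊕1⊕0 = 1
Syndrome s16…s1 = 11101 → error at position 29.
Flip position 29: 0010010100111101010100000001010 → 0010010100111101010100000001110
Read data bits from positions 3,5,6,7,9,10,11,12,13,14,15,17,18,19,20,21,22,23,24,25,26,27,28,29,30,31: 10100011110010100000001110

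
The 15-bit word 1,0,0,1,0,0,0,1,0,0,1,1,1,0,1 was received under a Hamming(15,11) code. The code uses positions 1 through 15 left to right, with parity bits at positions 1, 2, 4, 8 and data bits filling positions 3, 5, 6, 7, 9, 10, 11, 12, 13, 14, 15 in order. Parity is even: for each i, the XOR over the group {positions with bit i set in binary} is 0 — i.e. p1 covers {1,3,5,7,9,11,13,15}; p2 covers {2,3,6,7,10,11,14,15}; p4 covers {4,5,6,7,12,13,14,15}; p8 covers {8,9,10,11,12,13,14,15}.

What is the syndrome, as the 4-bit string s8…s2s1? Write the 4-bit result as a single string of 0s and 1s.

1000

s1 (pos 1,3,5,7,9,11,13,15): 1⊕0⊕0⊕0⊕0⊕1⊕1⊕1 = 0
s2 (pos 2,3,6,7,10,11,14,15): 0⊕0⊕0⊕0⊕0⊕1⊕0⊕1 = 0
s4 (pos 4,5,6,7,12,13,14,15): 1⊕0⊕0⊕0⊕1⊕1⊕0⊕1 = 0
s8 (pos 8,9,10,11,12,13,14,15): 1⊕0⊕0⊕1⊕1⊕1⊕0⊕1 = 1
Syndrome s8…s1 = 1000 → error at position 8.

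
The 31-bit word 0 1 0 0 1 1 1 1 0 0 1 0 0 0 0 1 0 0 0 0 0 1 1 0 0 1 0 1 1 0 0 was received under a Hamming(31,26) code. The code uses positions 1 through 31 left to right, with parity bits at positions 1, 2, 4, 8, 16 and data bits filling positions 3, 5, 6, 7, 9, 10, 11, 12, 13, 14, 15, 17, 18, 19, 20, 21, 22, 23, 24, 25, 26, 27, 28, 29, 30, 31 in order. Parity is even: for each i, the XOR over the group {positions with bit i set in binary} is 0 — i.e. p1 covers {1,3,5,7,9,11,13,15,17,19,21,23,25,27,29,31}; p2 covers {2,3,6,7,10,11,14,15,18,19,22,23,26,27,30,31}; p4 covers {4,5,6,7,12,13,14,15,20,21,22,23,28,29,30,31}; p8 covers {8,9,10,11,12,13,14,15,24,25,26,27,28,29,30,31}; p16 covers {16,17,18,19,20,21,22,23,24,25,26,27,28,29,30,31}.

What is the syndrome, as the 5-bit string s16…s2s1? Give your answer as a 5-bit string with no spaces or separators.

s1 (pos 1,3,5,7,9,11,13,15,17,19,21,23,25,27,29,31): 0⊕0⊕1⊕1⊕0⊕1⊕0⊕0⊕0⊕0⊕0⊕1⊕0⊕0⊕1⊕0 = 1
s2 (pos 2,3,6,7,10,11,14,15,18,19,22,23,26,27,30,31): 1⊕0⊕1⊕1⊕0⊕1⊕0⊕0⊕0⊕0⊕1⊕1⊕1⊕0⊕0⊕0 = 1
s4 (pos 4,5,6,7,12,13,14,15,20,21,22,23,28,29,30,31): 0⊕1⊕1⊕1⊕0⊕0⊕0⊕0⊕0⊕0⊕1⊕1⊕1⊕1⊕0⊕0 = 1
s8 (pos 8,9,10,11,12,13,14,15,24,25,26,27,28,29,30,31): 1⊕0⊕0⊕1⊕0⊕0⊕0⊕0⊕0⊕0⊕1⊕0⊕1⊕1⊕0⊕0 = 1
s16 (pos 16,17,18,19,20,21,22,23,24,25,26,27,28,29,30,31): 1⊕0⊕0⊕0⊕0⊕0⊕1⊕1⊕0⊕0⊕1⊕0⊕1⊕1⊕0⊕0 = 0
Syndrome s16…s1 = 01111 → error at position 15.

01111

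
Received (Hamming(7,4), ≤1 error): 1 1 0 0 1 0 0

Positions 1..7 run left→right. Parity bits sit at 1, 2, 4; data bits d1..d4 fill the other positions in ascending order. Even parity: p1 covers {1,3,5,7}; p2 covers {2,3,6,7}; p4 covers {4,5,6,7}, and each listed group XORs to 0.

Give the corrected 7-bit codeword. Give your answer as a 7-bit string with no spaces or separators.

s1 (pos 1,3,5,7): 1⊕0⊕1⊕0 = 0
s2 (pos 2,3,6,7): 1⊕0⊕0⊕0 = 1
s4 (pos 4,5,6,7): 0⊕1⊕0⊕0 = 1
Syndrome s4…s1 = 110 → error at position 6.
Flip position 6: 1100100 → 1100110

1100110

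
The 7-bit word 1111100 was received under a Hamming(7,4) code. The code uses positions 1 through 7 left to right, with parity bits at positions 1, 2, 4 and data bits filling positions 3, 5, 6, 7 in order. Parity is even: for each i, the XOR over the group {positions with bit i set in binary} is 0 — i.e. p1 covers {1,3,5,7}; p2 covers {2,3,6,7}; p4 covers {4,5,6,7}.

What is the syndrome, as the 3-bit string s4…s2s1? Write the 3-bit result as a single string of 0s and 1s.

001

s1 (pos 1,3,5,7): 1⊕1⊕1⊕0 = 1
s2 (pos 2,3,6,7): 1⊕1⊕0⊕0 = 0
s4 (pos 4,5,6,7): 1⊕1⊕0⊕0 = 0
Syndrome s4…s1 = 001 → error at position 1.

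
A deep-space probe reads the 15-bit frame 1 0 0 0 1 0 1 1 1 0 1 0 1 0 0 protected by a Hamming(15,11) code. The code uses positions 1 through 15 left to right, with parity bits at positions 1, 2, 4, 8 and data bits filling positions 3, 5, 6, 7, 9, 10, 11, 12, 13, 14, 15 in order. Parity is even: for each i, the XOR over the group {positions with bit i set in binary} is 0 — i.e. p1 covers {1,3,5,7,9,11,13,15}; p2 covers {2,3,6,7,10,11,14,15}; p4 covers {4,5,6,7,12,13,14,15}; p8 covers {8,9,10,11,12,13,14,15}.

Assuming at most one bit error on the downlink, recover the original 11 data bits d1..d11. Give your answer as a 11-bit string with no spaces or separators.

s1 (pos 1,3,5,7,9,11,13,15): 1⊕0⊕1⊕1⊕1⊕1⊕1⊕0 = 0
s2 (pos 2,3,6,7,10,11,14,15): 0⊕0⊕0⊕1⊕0⊕1⊕0⊕0 = 0
s4 (pos 4,5,6,7,12,13,14,15): 0⊕1⊕0⊕1⊕0⊕1⊕0⊕0 = 1
s8 (pos 8,9,10,11,12,13,14,15): 1⊕1⊕0⊕1⊕0⊕1⊕0⊕0 = 0
Syndrome s8…s1 = 0100 → error at position 4.
Flip position 4: 100010111010100 → 100110111010100
Read data bits from positions 3,5,6,7,9,10,11,12,13,14,15: 01011010100

01011010100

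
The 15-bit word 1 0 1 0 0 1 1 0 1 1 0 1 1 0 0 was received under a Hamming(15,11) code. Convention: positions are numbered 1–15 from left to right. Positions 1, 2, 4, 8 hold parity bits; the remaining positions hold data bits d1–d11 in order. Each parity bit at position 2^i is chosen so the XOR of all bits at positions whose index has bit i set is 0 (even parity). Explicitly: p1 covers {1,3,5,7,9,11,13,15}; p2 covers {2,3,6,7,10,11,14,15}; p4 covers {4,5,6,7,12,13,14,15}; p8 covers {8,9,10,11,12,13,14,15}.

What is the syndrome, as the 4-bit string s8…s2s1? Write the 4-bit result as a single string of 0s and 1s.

0001

s1 (pos 1,3,5,7,9,11,13,15): 1⊕1⊕0⊕1⊕1⊕0⊕1⊕0 = 1
s2 (pos 2,3,6,7,10,11,14,15): 0⊕1⊕1⊕1⊕1⊕0⊕0⊕0 = 0
s4 (pos 4,5,6,7,12,13,14,15): 0⊕0⊕1⊕1⊕1⊕1⊕0⊕0 = 0
s8 (pos 8,9,10,11,12,13,14,15): 0⊕1⊕1⊕0⊕1⊕1⊕0⊕0 = 0
Syndrome s8…s1 = 0001 → error at position 1.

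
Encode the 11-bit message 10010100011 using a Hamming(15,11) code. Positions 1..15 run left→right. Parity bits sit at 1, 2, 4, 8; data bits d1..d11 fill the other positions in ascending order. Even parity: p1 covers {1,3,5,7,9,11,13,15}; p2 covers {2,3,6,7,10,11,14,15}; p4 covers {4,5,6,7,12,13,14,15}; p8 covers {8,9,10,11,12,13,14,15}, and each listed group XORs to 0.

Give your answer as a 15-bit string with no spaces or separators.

Place data at non-parity positions: p1 p2 1 p4 0 0 1 p8 0 1 0 0 0 1 1
p1 (pos 1,3,5,7,9,11,13,15): XOR of data positions = 1⊕0⊕1⊕0⊕0⊕0⊕1 = 1
p2 (pos 2,3,6,7,10,11,14,15): XOR of data positions = 1⊕0⊕1⊕1⊕0⊕1⊕1 = 1
p4 (pos 4,5,6,7,12,13,14,15): XOR of data positions = 0⊕0⊕1⊕0⊕0⊕1⊕1 = 1
p8 (pos 8,9,10,11,12,13,14,15): XOR of data positions = 0⊕1⊕0⊕0⊕0⊕1⊕1 = 1
Codeword: 111100110100011

111100110100011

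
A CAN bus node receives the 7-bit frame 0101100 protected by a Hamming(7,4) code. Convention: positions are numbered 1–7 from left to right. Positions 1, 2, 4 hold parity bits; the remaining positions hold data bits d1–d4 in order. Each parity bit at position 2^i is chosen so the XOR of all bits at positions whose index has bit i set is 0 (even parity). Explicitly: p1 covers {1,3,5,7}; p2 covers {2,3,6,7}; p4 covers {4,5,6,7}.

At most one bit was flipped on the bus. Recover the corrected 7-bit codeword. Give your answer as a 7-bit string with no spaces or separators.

0111100

s1 (pos 1,3,5,7): 0⊕0⊕1⊕0 = 1
s2 (pos 2,3,6,7): 1⊕0⊕0⊕0 = 1
s4 (pos 4,5,6,7): 1⊕1⊕0⊕0 = 0
Syndrome s4…s1 = 011 → error at position 3.
Flip position 3: 0101100 → 0111100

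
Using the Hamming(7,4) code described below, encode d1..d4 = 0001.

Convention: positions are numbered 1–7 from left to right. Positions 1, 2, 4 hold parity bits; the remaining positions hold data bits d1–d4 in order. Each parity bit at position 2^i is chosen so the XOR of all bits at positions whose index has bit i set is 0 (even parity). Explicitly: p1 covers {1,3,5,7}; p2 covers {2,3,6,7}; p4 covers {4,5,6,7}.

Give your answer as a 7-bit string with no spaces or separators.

Place data at non-parity positions: p1 p2 0 p4 0 0 1
p1 (pos 1,3,5,7): XOR of data positions = 0⊕0⊕1 = 1
p2 (pos 2,3,6,7): XOR of data positions = 0⊕0⊕1 = 1
p4 (pos 4,5,6,7): XOR of data positions = 0⊕0⊕1 = 1
Codeword: 1101001

1101001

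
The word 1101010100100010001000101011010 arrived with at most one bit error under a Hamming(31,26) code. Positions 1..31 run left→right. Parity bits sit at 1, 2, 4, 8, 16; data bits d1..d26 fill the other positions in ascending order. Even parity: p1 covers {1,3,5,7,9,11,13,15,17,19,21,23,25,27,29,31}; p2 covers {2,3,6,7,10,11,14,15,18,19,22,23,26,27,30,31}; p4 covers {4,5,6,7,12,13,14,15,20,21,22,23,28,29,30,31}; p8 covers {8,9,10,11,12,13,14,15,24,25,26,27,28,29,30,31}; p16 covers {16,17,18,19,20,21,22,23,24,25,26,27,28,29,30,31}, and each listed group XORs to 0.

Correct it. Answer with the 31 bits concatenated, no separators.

1101010110100010001000101011010

s1 (pos 1,3,5,7,9,11,13,15,17,19,21,23,25,27,29,31): 1⊕0⊕0⊕0⊕0⊕1⊕0⊕1⊕0⊕1⊕0⊕1⊕1⊕1⊕0⊕0 = 1
s2 (pos 2,3,6,7,10,11,14,15,18,19,22,23,26,27,30,31): 1⊕0⊕1⊕0⊕0⊕1⊕0⊕1⊕0⊕1⊕0⊕1⊕0⊕1⊕1⊕0 = 0
s4 (pos 4,5,6,7,12,13,14,15,20,21,22,23,28,29,30,31): 1⊕0⊕1⊕0⊕0⊕0⊕0⊕1⊕0⊕0⊕0⊕1⊕1⊕0⊕1⊕0 = 0
s8 (pos 8,9,10,11,12,13,14,15,24,25,26,27,28,29,30,31): 1⊕0⊕0⊕1⊕0⊕0⊕0⊕1⊕0⊕1⊕0⊕1⊕1⊕0⊕1⊕0 = 1
s16 (pos 16,17,18,19,20,21,22,23,24,25,26,27,28,29,30,31): 0⊕0⊕0⊕1⊕0⊕0⊕0⊕1⊕0⊕1⊕0⊕1⊕1⊕0⊕1⊕0 = 0
Syndrome s16…s1 = 01001 → error at position 9.
Flip position 9: 1101010100100010001000101011010 → 1101010110100010001000101011010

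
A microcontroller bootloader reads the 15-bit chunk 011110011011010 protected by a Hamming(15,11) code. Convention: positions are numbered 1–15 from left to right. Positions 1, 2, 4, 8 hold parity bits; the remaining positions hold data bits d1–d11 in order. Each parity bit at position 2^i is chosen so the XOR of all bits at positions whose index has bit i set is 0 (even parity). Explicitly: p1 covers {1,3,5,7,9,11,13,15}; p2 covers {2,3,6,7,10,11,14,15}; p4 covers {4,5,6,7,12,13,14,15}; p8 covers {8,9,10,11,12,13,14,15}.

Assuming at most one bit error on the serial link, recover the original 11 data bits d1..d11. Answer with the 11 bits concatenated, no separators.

11001011010

s1 (pos 1,3,5,7,9,11,13,15): 0⊕1⊕1⊕0⊕1⊕1⊕0⊕0 = 0
s2 (pos 2,3,6,7,10,11,14,15): 1⊕1⊕0⊕0⊕0⊕1⊕1⊕0 = 0
s4 (pos 4,5,6,7,12,13,14,15): 1⊕1⊕0⊕0⊕1⊕0⊕1⊕0 = 0
s8 (pos 8,9,10,11,12,13,14,15): 1⊕1⊕0⊕1⊕1⊕0⊕1⊕0 = 1
Syndrome s8…s1 = 1000 → error at position 8.
Flip position 8: 011110011011010 → 011110001011010
Read data bits from positions 3,5,6,7,9,10,11,12,13,14,15: 11001011010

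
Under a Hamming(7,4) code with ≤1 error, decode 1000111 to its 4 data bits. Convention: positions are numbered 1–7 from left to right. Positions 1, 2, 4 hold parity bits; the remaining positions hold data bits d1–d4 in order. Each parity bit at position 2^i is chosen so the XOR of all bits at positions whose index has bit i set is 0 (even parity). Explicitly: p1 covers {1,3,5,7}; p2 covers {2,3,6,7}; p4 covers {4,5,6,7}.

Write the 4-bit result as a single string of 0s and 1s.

0011

s1 (pos 1,3,5,7): 1⊕0⊕1⊕1 = 1
s2 (pos 2,3,6,7): 0⊕0⊕1⊕1 = 0
s4 (pos 4,5,6,7): 0⊕1⊕1⊕1 = 1
Syndrome s4…s1 = 101 → error at position 5.
Flip position 5: 1000111 → 1000011
Read data bits from positions 3,5,6,7: 0011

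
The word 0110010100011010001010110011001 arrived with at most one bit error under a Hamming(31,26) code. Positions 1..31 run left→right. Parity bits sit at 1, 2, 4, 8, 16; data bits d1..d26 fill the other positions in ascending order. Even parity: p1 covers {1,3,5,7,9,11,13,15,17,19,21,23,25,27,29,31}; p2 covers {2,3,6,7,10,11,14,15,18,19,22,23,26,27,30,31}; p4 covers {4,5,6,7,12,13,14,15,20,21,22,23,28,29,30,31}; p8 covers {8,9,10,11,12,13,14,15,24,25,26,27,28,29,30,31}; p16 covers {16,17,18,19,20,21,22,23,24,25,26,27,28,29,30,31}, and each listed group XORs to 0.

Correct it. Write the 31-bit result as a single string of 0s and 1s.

s1 (pos 1,3,5,7,9,11,13,15,17,19,21,23,25,27,29,31): 0⊕1⊕0⊕0⊕0⊕0⊕1⊕1⊕0⊕1⊕1⊕1⊕0⊕1⊕0⊕1 = 0
s2 (pos 2,3,6,7,10,11,14,15,18,19,22,23,26,27,30,31): 1⊕1⊕1⊕0⊕0⊕0⊕0⊕1⊕0⊕1⊕0⊕1⊕0⊕1⊕0⊕1 = 0
s4 (pos 4,5,6,7,12,13,14,15,20,21,22,23,28,29,30,31): 0⊕0⊕1⊕0⊕1⊕1⊕0⊕1⊕0⊕1⊕0⊕1⊕1⊕0⊕0⊕1 = 0
s8 (pos 8,9,10,11,12,13,14,15,24,25,26,27,28,29,30,31): 1⊕0⊕0⊕0⊕1⊕1⊕0⊕1⊕1⊕0⊕0⊕1⊕1⊕0⊕0⊕1 = 0
s16 (pos 16,17,18,19,20,21,22,23,24,25,26,27,28,29,30,31): 0⊕0⊕0⊕1⊕0⊕1⊕0⊕1⊕1⊕0⊕0⊕1⊕1⊕0⊕0⊕1 = 1
Syndrome s16…s1 = 10000 → error at position 16.
Flip position 16: 0110010100011010001010110011001 → 0110010100011011001010110011001

0110010100011011001010110011001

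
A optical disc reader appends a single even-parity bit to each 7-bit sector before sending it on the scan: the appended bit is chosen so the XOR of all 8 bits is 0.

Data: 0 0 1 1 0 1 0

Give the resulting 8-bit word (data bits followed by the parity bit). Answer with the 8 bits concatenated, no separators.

XOR of the 7 data bits: 0⊕0⊕1⊕1⊕0⊕1⊕0 = 1
Parity bit = 1 (so all 8 bits XOR to 0).

00110101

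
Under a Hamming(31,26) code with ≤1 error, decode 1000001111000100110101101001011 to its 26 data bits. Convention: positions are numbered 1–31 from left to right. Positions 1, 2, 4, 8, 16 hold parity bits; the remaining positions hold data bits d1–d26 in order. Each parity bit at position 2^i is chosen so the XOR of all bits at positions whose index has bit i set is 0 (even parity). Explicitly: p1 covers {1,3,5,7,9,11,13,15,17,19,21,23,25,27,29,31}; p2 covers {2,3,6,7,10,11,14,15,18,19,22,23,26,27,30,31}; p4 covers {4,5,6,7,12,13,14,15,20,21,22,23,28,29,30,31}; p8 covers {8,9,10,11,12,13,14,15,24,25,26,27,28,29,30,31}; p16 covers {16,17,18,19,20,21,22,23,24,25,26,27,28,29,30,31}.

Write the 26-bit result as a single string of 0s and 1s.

00011100010010101101001011

s1 (pos 1,3,5,7,9,11,13,15,17,19,21,23,25,27,29,31): 1⊕0⊕0⊕1⊕1⊕0⊕0⊕0⊕1⊕0⊕0⊕1⊕1⊕0⊕0⊕1 = 1
s2 (pos 2,3,6,7,10,11,14,15,18,19,22,23,26,27,30,31): 0⊕0⊕0⊕1⊕1⊕0⊕1⊕0⊕1⊕0⊕1⊕1⊕0⊕0⊕1⊕1 = 0
s4 (pos 4,5,6,7,12,13,14,15,20,21,22,23,28,29,30,31): 0⊕0⊕0⊕1⊕0⊕0⊕1⊕0⊕1⊕0⊕1⊕1⊕1⊕0⊕1⊕1 = 0
s8 (pos 8,9,10,11,12,13,14,15,24,25,26,27,28,29,30,31): 1⊕1⊕1⊕0⊕0⊕0⊕1⊕0⊕0⊕1⊕0⊕0⊕1⊕0⊕1⊕1 = 0
s16 (pos 16,17,18,19,20,21,22,23,24,25,26,27,28,29,30,31): 0⊕1⊕1⊕0⊕1⊕0⊕1⊕1⊕0⊕1⊕0⊕0⊕1⊕0⊕1⊕1 = 1
Syndrome s16…s1 = 10001 → error at position 17.
Flip position 17: 1000001111000100110101101001011 → 1000001111000100010101101001011
Read data bits from positions 3,5,6,7,9,10,11,12,13,14,15,17,18,19,20,21,22,23,24,25,26,27,28,29,30,31: 00011100010010101101001011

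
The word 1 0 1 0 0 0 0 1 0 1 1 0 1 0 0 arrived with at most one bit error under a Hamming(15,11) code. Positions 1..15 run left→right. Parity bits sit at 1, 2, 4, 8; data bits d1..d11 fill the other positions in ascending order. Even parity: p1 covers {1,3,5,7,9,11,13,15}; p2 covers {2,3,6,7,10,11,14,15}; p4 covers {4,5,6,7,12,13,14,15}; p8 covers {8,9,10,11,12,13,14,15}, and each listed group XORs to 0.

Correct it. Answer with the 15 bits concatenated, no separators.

s1 (pos 1,3,5,7,9,11,13,15): 1⊕1⊕0⊕0⊕0⊕1⊕1⊕0 = 0
s2 (pos 2,3,6,7,10,11,14,15): 0⊕1⊕0⊕0⊕1⊕1⊕0⊕0 = 1
s4 (pos 4,5,6,7,12,13,14,15): 0⊕0⊕0⊕0⊕0⊕1⊕0⊕0 = 1
s8 (pos 8,9,10,11,12,13,14,15): 1⊕0⊕1⊕1⊕0⊕1⊕0⊕0 = 0
Syndrome s8…s1 = 0110 → error at position 6.
Flip position 6: 101000010110100 → 101001010110100

101001010110100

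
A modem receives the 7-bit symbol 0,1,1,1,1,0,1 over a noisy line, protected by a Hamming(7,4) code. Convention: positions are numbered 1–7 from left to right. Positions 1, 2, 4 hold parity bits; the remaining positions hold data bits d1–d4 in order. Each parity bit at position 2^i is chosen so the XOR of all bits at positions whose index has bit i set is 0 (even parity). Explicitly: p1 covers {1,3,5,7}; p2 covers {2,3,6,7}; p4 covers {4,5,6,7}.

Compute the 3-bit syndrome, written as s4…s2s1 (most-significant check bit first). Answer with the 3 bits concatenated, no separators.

s1 (pos 1,3,5,7): 0⊕1⊕1⊕1 = 1
s2 (pos 2,3,6,7): 1⊕1⊕0⊕1 = 1
s4 (pos 4,5,6,7): 1⊕1⊕0⊕1 = 1
Syndrome s4…s1 = 111 → error at position 7.

111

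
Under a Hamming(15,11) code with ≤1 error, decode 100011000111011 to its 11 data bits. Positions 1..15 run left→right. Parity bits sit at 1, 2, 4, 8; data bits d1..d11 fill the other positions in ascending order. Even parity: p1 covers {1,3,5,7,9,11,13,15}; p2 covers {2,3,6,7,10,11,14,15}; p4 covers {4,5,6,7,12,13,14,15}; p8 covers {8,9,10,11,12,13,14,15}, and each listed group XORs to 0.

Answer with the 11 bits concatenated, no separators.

01100111001

s1 (pos 1,3,5,7,9,11,13,15): 1⊕0⊕1⊕0⊕0⊕1⊕0⊕1 = 0
s2 (pos 2,3,6,7,10,11,14,15): 0⊕0⊕1⊕0⊕1⊕1⊕1⊕1 = 1
s4 (pos 4,5,6,7,12,13,14,15): 0⊕1⊕1⊕0⊕1⊕0⊕1⊕1 = 1
s8 (pos 8,9,10,11,12,13,14,15): 0⊕0⊕1⊕1⊕1⊕0⊕1⊕1 = 1
Syndrome s8…s1 = 1110 → error at position 14.
Flip position 14: 100011000111011 → 100011000111001
Read data bits from positions 3,5,6,7,9,10,11,12,13,14,15: 01100111001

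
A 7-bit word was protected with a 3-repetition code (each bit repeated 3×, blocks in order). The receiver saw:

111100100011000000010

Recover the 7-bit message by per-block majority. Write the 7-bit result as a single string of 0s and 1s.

Block 1 (111): 3 ones → 1
Block 2 (100): 1 one → 0
Block 3 (100): 1 one → 0
Block 4 (011): 2 ones → 1
Block 5 (000): 0 ones → 0
Block 6 (000): 0 ones → 0
Block 7 (010): 1 one → 0

1001000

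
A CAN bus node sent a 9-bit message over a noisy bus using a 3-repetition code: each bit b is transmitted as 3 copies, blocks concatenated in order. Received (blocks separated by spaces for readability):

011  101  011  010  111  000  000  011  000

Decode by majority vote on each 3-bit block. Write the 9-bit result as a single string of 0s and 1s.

111010010

Block 1 (011): 2 ones → 1
Block 2 (101): 2 ones → 1
Block 3 (011): 2 ones → 1
Block 4 (010): 1 one → 0
Block 5 (111): 3 ones → 1
Block 6 (000): 0 ones → 0
Block 7 (000): 0 ones → 0
Block 8 (011): 2 ones → 1
Block 9 (000): 0 ones → 0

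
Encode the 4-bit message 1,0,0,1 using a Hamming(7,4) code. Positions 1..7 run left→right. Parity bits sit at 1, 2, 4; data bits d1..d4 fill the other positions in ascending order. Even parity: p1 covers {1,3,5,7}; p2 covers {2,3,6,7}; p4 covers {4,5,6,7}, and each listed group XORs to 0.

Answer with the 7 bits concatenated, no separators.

Place data at non-parity positions: p1 p2 1 p4 0 0 1
p1 (pos 1,3,5,7): XOR of data positions = 1⊕0⊕1 = 0
p2 (pos 2,3,6,7): XOR of data positions = 1⊕0⊕1 = 0
p4 (pos 4,5,6,7): XOR of data positions = 0⊕0⊕1 = 1
Codeword: 0011001

0011001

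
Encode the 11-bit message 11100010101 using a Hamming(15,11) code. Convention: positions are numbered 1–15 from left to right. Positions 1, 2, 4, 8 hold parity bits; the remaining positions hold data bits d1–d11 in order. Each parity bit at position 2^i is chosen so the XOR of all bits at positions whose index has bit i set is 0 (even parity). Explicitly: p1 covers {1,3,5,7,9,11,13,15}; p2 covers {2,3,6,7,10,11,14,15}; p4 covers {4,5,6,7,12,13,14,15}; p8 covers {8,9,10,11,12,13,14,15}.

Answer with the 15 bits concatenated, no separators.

Place data at non-parity positions: p1 p2 1 p4 1 1 0 p8 0 0 1 0 1 0 1
p1 (pos 1,3,5,7,9,11,13,15): XOR of data positions = 1⊕1⊕0⊕0⊕1⊕1⊕1 = 1
p2 (pos 2,3,6,7,10,11,14,15): XOR of data positions = 1⊕1⊕0⊕0⊕1⊕0⊕1 = 0
p4 (pos 4,5,6,7,12,13,14,15): XOR of data positions = 1⊕1⊕0⊕0⊕1⊕0⊕1 = 0
p8 (pos 8,9,10,11,12,13,14,15): XOR of data positions = 0⊕0⊕1⊕0⊕1⊕0⊕1 = 1
Codeword: 101011010010101

101011010010101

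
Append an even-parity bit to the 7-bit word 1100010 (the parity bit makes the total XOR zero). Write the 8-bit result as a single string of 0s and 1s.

XOR of the 7 data bits: 1⊕1⊕0⊕0⊕0⊕1⊕0 = 1
Parity bit = 1 (so all 8 bits XOR to 0).

11000101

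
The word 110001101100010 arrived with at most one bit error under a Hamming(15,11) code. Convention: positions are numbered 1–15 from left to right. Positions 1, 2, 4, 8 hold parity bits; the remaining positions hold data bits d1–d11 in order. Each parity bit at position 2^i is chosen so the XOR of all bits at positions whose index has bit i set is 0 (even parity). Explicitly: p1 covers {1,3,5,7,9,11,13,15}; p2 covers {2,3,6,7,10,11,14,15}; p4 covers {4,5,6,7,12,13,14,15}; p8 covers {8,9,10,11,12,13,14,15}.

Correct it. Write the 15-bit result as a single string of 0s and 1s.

110001101100011

s1 (pos 1,3,5,7,9,11,13,15): 1⊕0⊕0⊕1⊕1⊕0⊕0⊕0 = 1
s2 (pos 2,3,6,7,10,11,14,15): 1⊕0⊕1⊕1⊕1⊕0⊕1⊕0 = 1
s4 (pos 4,5,6,7,12,13,14,15): 0⊕0⊕1⊕1⊕0⊕0⊕1⊕0 = 1
s8 (pos 8,9,10,11,12,13,14,15): 0⊕1⊕1⊕0⊕0⊕0⊕1⊕0 = 1
Syndrome s8…s1 = 1111 → error at position 15.
Flip position 15: 110001101100010 → 110001101100011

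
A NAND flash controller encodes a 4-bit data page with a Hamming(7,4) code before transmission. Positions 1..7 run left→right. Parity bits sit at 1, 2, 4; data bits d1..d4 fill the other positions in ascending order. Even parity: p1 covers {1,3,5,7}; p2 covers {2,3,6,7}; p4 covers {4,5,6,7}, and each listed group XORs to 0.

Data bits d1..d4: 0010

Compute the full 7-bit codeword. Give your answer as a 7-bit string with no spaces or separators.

0101010

Place data at non-parity positions: p1 p2 0 p4 0 1 0
p1 (pos 1,3,5,7): XOR of data positions = 0⊕0⊕0 = 0
p2 (pos 2,3,6,7): XOR of data positions = 0⊕1⊕0 = 1
p4 (pos 4,5,6,7): XOR of data positions = 0⊕1⊕0 = 1
Codeword: 0101010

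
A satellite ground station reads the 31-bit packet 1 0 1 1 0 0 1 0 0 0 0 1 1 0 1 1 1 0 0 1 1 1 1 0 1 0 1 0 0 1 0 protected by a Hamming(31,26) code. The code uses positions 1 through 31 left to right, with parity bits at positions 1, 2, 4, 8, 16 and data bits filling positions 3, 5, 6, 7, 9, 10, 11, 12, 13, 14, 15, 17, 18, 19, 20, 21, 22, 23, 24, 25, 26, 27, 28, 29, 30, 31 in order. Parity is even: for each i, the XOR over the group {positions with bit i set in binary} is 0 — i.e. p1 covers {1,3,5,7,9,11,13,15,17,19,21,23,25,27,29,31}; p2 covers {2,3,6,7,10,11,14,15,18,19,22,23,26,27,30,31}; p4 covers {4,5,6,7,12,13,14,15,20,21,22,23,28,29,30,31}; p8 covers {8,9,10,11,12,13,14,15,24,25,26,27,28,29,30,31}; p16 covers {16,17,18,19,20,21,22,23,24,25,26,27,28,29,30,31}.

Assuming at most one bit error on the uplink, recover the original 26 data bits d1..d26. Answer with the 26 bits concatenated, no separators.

10010001101110111101010010

s1 (pos 1,3,5,7,9,11,13,15,17,19,21,23,25,27,29,31): 1⊕1⊕0⊕1⊕0⊕0⊕1⊕1⊕1⊕0⊕1⊕1⊕1⊕1⊕0⊕0 = 0
s2 (pos 2,3,6,7,10,11,14,15,18,19,22,23,26,27,30,31): 0⊕1⊕0⊕1⊕0⊕0⊕0⊕1⊕0⊕0⊕1⊕1⊕0⊕1⊕1⊕0 = 1
s4 (pos 4,5,6,7,12,13,14,15,20,21,22,23,28,29,30,31): 1⊕0⊕0⊕1⊕1⊕1⊕0⊕1⊕1⊕1⊕1⊕1⊕0⊕0⊕1⊕0 = 0
s8 (pos 8,9,10,11,12,13,14,15,24,25,26,27,28,29,30,31): 0⊕0⊕0⊕0⊕1⊕1⊕0⊕1⊕0⊕1⊕0⊕1⊕0⊕0⊕1⊕0 = 0
s16 (pos 16,17,18,19,20,21,22,23,24,25,26,27,28,29,30,31): 1⊕1⊕0⊕0⊕1⊕1⊕1⊕1⊕0⊕1⊕0⊕1⊕0⊕0⊕1⊕0 = 1
Syndrome s16…s1 = 10010 → error at position 18.
Flip position 18: 1011001000011011100111101010010 → 1011001000011011110111101010010
Read data bits from positions 3,5,6,7,9,10,11,12,13,14,15,17,18,19,20,21,22,23,24,25,26,27,28,29,30,31: 10010001101110111101010010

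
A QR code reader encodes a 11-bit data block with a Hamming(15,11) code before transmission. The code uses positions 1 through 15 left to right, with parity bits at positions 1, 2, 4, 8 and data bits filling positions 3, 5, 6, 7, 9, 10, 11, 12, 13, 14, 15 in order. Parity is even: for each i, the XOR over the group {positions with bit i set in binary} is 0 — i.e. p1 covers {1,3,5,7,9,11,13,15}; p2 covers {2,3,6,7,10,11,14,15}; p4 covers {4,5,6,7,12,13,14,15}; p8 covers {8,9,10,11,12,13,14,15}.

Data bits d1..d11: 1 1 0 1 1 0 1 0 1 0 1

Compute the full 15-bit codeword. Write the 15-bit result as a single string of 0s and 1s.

101010101010101

Place data at non-parity positions: p1 p2 1 p4 1 0 1 p8 1 0 1 0 1 0 1
p1 (pos 1,3,5,7,9,11,13,15): XOR of data positions = 1⊕1⊕1⊕1⊕1⊕1⊕1 = 1
p2 (pos 2,3,6,7,10,11,14,15): XOR of data positions = 1⊕0⊕1⊕0⊕1⊕0⊕1 = 0
p4 (pos 4,5,6,7,12,13,14,15): XOR of data positions = 1⊕0⊕1⊕0⊕1⊕0⊕1 = 0
p8 (pos 8,9,10,11,12,13,14,15): XOR of data positions = 1⊕0⊕1⊕0⊕1⊕0⊕1 = 0
Codeword: 101010101010101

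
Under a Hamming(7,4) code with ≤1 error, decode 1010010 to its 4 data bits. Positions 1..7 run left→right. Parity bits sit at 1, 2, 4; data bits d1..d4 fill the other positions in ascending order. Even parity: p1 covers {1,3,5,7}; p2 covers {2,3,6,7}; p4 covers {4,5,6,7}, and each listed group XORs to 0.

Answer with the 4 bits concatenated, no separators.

1010

s1 (pos 1,3,5,7): 1⊕1⊕0⊕0 = 0
s2 (pos 2,3,6,7): 0⊕1⊕1⊕0 = 0
s4 (pos 4,5,6,7): 0⊕0⊕1⊕0 = 1
Syndrome s4…s1 = 100 → error at position 4.
Flip position 4: 1010010 → 1011010
Read data bits from positions 3,5,6,7: 1010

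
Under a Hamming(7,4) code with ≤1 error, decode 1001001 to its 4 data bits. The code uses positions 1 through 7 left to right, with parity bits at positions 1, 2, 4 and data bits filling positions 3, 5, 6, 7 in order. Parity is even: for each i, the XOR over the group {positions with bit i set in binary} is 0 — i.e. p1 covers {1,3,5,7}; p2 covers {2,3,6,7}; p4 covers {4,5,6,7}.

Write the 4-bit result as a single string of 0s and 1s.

s1 (pos 1,3,5,7): 1⊕0⊕0⊕1 = 0
s2 (pos 2,3,6,7): 0⊕0⊕0⊕1 = 1
s4 (pos 4,5,6,7): 1⊕0⊕0⊕1 = 0
Syndrome s4…s1 = 010 → error at position 2.
Flip position 2: 1001001 → 1101001
Read data bits from positions 3,5,6,7: 0001

0001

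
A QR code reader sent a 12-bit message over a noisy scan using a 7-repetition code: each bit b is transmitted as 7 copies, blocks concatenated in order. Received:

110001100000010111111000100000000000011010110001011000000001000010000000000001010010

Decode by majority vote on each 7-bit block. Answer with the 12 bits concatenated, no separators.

Block 1 (1100011): 4 ones → 1
Block 2 (0000001): 1 one → 0
Block 3 (0111111): 6 ones → 1
Block 4 (0001000): 1 one → 0
Block 5 (0000000): 0 ones → 0
Block 6 (0011010): 3 ones → 0
Block 7 (1100010): 3 ones → 0
Block 8 (1100000): 2 ones → 0
Block 9 (0001000): 1 one → 0
Block 10 (0100000): 1 one → 0
Block 11 (0000000): 0 ones → 0
Block 12 (1010010): 3 ones → 0

101000000000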